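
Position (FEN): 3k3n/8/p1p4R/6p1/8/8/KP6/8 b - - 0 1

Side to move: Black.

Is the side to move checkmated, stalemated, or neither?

neither

Black to move; black king on d8.
In check: no.
Legal moves for Black: Nf7, Ng6, Ke8, Kc8, Ke7, Kd7, Kc7, c5, a5, g4.
Black has 10 legal moves and is not in check → neither.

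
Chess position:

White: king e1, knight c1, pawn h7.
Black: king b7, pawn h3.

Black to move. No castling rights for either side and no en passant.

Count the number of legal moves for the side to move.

Black to move; king on b7.
In check: no.
Legal moves: Kc8, Kb8, Ka8, Kc7, Ka7, Kc6, Kb6, Ka6, h2.
Count: 9.

9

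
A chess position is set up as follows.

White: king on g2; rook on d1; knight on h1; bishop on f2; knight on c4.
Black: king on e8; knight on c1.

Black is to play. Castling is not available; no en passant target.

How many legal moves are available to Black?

Black to move; king on e8.
In check: no.
Legal moves: Kf8, Kf7, Ke7, Nd3, Nb3, Ne2, Na2.
Count: 7.

7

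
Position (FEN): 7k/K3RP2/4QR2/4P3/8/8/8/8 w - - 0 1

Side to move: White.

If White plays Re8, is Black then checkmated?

no

After Re8: black king on h8; in check: yes, from the white rook on e8.
Black has 2 legal replies: Kh7, Kg7.
In check but a legal move exists → not checkmate.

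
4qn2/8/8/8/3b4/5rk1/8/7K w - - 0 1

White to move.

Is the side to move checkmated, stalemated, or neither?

stalemate

White to move; white king on h1.
In check: no.
King squares — g1: attacked by Bd4; g2: attacked by Kg3; h2: attacked by Kg3.
Legal moves for White: none.
Not in check and no legal moves → stalemate.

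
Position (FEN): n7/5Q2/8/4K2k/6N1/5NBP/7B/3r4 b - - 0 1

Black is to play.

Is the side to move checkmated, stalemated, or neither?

checkmate

Black to move; black king on h5.
In check: yes, from the white queen on f7.
King squares — g4: attacked by Ph3; h4: attacked by Nf3; g5: attacked by Nf3; g6: attacked by Qf7; h6: attacked by Ng4.
Legal moves for Black: none.
In check with no legal moves → checkmate.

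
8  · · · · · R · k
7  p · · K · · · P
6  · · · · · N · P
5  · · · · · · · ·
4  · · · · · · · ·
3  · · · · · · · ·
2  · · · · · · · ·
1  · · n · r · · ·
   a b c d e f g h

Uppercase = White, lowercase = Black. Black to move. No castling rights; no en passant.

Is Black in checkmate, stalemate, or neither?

Black to move; black king on h8.
In check: yes, from the white rook on f8.
King squares — g7: attacked by Ph6; h7: attacked by Nf6; g8: attacked by Nf6.
Legal moves for Black: none.
In check with no legal moves → checkmate.

checkmate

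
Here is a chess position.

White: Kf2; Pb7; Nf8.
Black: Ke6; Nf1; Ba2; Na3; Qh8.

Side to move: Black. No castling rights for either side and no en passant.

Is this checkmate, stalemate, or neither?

neither

Black to move; black king on e6.
In check: yes, from the white knight on f8.
King squares — d5: available; e5: available; f5: available; d6: available; f6: available; d7: attacked by Nf8; e7: available; f7: available.
Legal moves for Black: Kf7, Ke7, Kf6, Kd6, Kf5, Ke5, Kd5, Qxf8+.
Black is in check but has 8 legal moves → neither.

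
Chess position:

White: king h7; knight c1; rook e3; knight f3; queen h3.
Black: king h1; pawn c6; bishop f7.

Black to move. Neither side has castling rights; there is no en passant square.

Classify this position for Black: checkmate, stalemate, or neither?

checkmate

Black to move; black king on h1.
In check: yes, from the white queen on h3.
King squares — g1: attacked by Nf3; g2: attacked by Qh3; h2: attacked by Nf3.
Legal moves for Black: none.
In check with no legal moves → checkmate.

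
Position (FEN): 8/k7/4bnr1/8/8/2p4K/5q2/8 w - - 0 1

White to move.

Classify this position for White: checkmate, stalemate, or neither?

White to move; white king on h3.
In check: yes, from the black bishop on e6.
King squares — g2: attacked by Qf2; h2: attacked by Qf2; g3: attacked by Qf2; g4: attacked by Be6; h4: attacked by Qf2.
Legal moves for White: none.
In check with no legal moves → checkmate.

checkmate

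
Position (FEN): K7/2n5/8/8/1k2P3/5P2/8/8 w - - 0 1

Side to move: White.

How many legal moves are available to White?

3

White to move; king on a8.
In check: yes, from the black knight on c7.
Legal moves: Kb8, Kb7, Ka7.
Count: 3.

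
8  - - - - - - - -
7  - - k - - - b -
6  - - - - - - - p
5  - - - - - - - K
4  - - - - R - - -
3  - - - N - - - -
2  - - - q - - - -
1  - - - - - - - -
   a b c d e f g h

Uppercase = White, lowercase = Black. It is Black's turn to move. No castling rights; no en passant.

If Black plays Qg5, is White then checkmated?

yes

After Qg5: white king on h5; in check: yes, from the black queen on g5.
King squares — g4: attacked by Qg5; h4: attacked by Qg5; g5: attacked by Ph6; g6: attacked by Qg5; h6: attacked by Qg5.
White has no legal moves → checkmate.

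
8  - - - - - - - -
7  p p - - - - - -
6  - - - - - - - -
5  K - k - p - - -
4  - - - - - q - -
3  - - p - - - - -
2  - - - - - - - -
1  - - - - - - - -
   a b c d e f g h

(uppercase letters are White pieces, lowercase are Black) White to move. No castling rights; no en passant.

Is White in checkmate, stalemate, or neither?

White to move; white king on a5.
In check: no.
King squares — a4: attacked by Qf4; b4: attacked by Qf4; b5: attacked by Kc5; a6: attacked by Pb7; b6: attacked by Kc5.
Legal moves for White: none.
Not in check and no legal moves → stalemate.

stalemate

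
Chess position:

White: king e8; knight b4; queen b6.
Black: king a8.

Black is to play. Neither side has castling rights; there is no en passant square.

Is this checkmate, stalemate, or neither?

stalemate

Black to move; black king on a8.
In check: no.
King squares — a7: attacked by Qb6; b7: attacked by Qb6; b8: attacked by Qb6.
Legal moves for Black: none.
Not in check and no legal moves → stalemate.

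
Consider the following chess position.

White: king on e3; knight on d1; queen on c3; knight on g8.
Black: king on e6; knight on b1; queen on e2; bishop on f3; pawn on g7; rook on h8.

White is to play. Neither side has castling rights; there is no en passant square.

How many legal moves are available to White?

White to move; king on e3.
In check: yes, from the black queen on e2.
Legal moves: Kf4, Kd4.
Count: 2.

2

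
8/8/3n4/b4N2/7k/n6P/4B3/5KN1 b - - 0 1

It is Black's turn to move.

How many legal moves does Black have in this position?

2

Black to move; king on h4.
In check: yes, from the white knight on f5.
Legal moves: Kg5, Nxf5.
Count: 2.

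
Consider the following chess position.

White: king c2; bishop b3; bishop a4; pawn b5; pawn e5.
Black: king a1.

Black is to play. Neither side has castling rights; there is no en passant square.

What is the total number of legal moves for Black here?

Black to move; king on a1.
In check: no.
Legal moves: none.
Count: 0.

0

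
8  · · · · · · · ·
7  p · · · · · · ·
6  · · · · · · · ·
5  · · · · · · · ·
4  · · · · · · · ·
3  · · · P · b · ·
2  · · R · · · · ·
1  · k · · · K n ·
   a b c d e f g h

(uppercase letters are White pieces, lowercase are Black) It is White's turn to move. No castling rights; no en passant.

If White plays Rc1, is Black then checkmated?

no

After Rc1: black king on b1; in check: yes, from the white rook on c1.
Black has 3 legal replies: Kb2, Ka2, Kxc1.
In check but a legal move exists → not checkmate.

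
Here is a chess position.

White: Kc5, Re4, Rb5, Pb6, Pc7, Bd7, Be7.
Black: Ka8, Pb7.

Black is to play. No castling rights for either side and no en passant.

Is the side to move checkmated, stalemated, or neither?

stalemate

Black to move; black king on a8.
In check: no.
King squares — a7: attacked by Pb6; b7: own pawn; b8: attacked by Pc7.
Legal moves for Black: none.
Not in check and no legal moves → stalemate.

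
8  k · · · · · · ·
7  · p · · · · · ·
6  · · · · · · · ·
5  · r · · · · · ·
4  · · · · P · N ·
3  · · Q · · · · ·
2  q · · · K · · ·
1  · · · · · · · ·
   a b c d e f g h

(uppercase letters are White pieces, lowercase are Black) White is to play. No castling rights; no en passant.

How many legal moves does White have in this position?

9

White to move; king on e2.
In check: yes, from the black queen on a2.
Legal moves: Kf3, Ke3, Kd3, Kf1, Ke1, Kd1, Qd2, Qc2, Qb2.
Count: 9.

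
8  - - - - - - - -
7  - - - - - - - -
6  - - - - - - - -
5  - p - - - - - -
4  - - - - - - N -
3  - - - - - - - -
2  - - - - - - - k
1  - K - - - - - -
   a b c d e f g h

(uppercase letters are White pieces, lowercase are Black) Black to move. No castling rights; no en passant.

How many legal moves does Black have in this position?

Black to move; king on h2.
In check: yes, from the white knight on g4.
Legal moves: Kh3, Kg3, Kg2, Kh1, Kg1.
Count: 5.

5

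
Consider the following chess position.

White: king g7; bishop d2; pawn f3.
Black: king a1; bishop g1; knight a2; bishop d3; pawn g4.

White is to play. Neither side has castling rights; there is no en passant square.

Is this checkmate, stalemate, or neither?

White to move; white king on g7.
In check: no.
Legal moves for White: Kh8, Kg8, Kf8, Kf7, Kh6, Kf6, Bh6, Bg5, Ba5, Bf4, Bb4, Be3, Bc3+, Be1, Bc1, fxg4, f4.
White has 17 legal moves and is not in check → neither.

neither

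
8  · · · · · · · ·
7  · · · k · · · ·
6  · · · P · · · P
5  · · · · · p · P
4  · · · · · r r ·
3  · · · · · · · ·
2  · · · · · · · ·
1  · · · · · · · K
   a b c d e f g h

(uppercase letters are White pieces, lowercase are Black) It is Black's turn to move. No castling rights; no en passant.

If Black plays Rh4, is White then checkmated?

no

After Rh4: white king on h1; in check: yes, from the black rook on h4.
White has 2 legal replies: Kg2, Kg1.
In check but a legal move exists → not checkmate.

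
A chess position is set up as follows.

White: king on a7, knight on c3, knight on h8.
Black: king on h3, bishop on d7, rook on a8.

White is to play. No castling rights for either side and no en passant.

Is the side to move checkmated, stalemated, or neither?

White to move; white king on a7.
In check: yes, from the black rook on a8.
King squares — a6: attacked by Ra8; b6: available; b7: available; a8: available; b8: attacked by Ra8.
Legal moves for White: Kxa8, Kb7, Kb6.
White is in check but has 3 legal moves → neither.

neither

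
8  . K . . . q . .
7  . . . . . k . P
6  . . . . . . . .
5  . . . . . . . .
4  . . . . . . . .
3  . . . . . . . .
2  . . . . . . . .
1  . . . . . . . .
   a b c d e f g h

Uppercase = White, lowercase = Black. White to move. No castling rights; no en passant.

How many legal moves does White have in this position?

3

White to move; king on b8.
In check: yes, from the black queen on f8.
Legal moves: Kc7, Kb7, Ka7.
Count: 3.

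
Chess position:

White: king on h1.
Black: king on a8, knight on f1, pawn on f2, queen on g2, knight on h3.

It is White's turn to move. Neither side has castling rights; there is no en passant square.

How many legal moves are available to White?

White to move; king on h1.
In check: yes, from the black queen on g2.
Legal moves: Kxg2.
Count: 1.

1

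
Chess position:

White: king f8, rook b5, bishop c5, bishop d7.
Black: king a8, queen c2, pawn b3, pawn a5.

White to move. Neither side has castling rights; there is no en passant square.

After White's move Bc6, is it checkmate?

yes

After Bc6: black king on a8; in check: yes, from the white bishop on c6.
King squares — a7: attacked by Bc5; b7: attacked by Rb5; b8: attacked by Rb5.
Black has no legal moves → checkmate.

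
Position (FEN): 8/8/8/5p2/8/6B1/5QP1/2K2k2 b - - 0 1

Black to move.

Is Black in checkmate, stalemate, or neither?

Black to move; black king on f1.
In check: yes, from the white queen on f2.
King squares — e1: attacked by Qf2; g1: attacked by Qf2; e2: attacked by Qf2; f2: attacked by Bg3; g2: attacked by Qf2.
Legal moves for Black: none.
In check with no legal moves → checkmate.

checkmate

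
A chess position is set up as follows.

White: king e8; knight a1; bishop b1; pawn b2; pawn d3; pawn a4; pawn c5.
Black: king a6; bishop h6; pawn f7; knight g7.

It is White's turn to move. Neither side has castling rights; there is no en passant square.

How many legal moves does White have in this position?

White to move; king on e8.
In check: yes, from the black knight on g7.
Legal moves: Kf8, Kd8, Kxf7, Ke7, Kd7.
Count: 5.

5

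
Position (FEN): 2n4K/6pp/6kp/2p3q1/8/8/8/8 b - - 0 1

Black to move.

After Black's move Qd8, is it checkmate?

After Qd8: white king on h8; in check: yes, from the black queen on d8.
King squares — g7: attacked by Kg6; h7: attacked by Kg6; g8: attacked by Qd8.
White has no legal moves → checkmate.

yes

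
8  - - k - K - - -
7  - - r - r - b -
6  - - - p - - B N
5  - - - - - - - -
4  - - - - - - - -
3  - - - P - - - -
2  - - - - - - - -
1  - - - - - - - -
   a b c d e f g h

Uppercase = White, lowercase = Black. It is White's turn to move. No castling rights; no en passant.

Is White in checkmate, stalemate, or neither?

checkmate

White to move; white king on e8.
In check: yes, from the black rook on e7.
King squares — d7: attacked by Rc7; e7: attacked by Rc7; f7: attacked by Re7; d8: attacked by Kc8; f8: attacked by Bg7.
Legal moves for White: none.
In check with no legal moves → checkmate.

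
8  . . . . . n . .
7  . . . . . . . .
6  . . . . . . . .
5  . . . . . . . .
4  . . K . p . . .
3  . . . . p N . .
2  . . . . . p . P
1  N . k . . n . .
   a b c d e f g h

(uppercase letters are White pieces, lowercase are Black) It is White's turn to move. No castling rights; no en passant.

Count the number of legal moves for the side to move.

18

White to move; king on c4.
In check: no.
Legal moves: Kd5, Kc5, Kb5, Kd4, Kb4, Kc3, Kb3, Ng5, Ne5, Nh4, Nd4, Nd2, Ng1, Ne1, Nb3+, Nc2, h3, h4.
Count: 18.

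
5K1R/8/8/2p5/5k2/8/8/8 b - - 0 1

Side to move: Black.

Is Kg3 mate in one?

no

After Kg3: white king on f8; in check: no.
White is not in check, so this cannot be checkmate.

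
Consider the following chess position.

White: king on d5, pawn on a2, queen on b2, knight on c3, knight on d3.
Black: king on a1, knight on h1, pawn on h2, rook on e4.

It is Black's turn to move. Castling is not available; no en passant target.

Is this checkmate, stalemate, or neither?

Black to move; black king on a1.
In check: yes, from the white queen on b2.
King squares — b1: attacked by Qb2; a2: attacked by Qb2; b2: attacked by Nd3.
Legal moves for Black: none.
In check with no legal moves → checkmate.

checkmate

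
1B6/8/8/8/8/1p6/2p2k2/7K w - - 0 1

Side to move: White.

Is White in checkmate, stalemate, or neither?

neither

White to move; white king on h1.
In check: no.
Legal moves for White: Bc7, Ba7+, Bd6, Be5, Bf4, Bg3+, Bh2, Kh2.
White has 8 legal moves and is not in check → neither.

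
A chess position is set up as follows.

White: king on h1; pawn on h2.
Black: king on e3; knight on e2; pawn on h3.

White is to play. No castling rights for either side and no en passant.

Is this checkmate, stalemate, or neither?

White to move; white king on h1.
In check: no.
King squares — g1: attacked by Ne2; g2: attacked by Ph3; h2: own pawn.
Legal moves for White: none.
Not in check and no legal moves → stalemate.

stalemate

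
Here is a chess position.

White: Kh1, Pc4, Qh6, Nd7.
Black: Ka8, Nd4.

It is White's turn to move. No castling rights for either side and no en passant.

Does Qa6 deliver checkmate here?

After Qa6: black king on a8; in check: yes, from the white queen on a6.
King squares — a7: attacked by Qa6; b7: attacked by Qa6; b8: attacked by Nd7.
Black has no legal moves → checkmate.

yes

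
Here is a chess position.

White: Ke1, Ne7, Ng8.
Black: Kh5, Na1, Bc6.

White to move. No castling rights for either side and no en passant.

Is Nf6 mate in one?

After Nf6: black king on h5; in check: yes, from the white knight on f6.
Black has 3 legal replies: Kh6, Kg5, Kh4.
In check but a legal move exists → not checkmate.

no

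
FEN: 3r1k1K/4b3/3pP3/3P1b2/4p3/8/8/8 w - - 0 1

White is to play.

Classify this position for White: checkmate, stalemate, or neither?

stalemate

White to move; white king on h8.
In check: no.
King squares — g7: attacked by Kf8; h7: attacked by Bf5; g8: attacked by Kf8.
Legal moves for White: none.
Not in check and no legal moves → stalemate.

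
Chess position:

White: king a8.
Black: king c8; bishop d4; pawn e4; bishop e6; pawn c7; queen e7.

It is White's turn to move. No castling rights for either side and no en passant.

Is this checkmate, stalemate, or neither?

White to move; white king on a8.
In check: no.
King squares — a7: attacked by Bd4; b7: attacked by Kc8; b8: attacked by Kc8.
Legal moves for White: none.
Not in check and no legal moves → stalemate.

stalemate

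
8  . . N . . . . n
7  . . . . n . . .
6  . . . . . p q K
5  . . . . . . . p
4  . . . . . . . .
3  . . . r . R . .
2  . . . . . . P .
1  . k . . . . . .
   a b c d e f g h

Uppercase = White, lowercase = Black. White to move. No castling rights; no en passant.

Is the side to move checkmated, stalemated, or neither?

White to move; white king on h6.
In check: yes, from the black queen on g6.
King squares — g5: attacked by Pf6; h5: attacked by Qg6; g6: attacked by Ne7; g7: attacked by Qg6; h7: attacked by Qg6.
Legal moves for White: none.
In check with no legal moves → checkmate.

checkmate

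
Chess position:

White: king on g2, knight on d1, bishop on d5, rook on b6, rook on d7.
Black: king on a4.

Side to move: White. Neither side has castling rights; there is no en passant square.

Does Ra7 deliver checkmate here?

yes

After Ra7: black king on a4; in check: yes, from the white rook on a7.
King squares — a3: attacked by Ra7; b3: attacked by Bd5; b4: attacked by Rb6; a5: attacked by Ra7; b5: attacked by Rb6.
Black has no legal moves → checkmate.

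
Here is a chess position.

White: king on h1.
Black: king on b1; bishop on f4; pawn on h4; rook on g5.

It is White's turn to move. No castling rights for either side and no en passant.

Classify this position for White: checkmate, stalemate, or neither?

White to move; white king on h1.
In check: no.
King squares — g1: attacked by Rg5; g2: attacked by Rg5; h2: attacked by Bf4.
Legal moves for White: none.
Not in check and no legal moves → stalemate.

stalemate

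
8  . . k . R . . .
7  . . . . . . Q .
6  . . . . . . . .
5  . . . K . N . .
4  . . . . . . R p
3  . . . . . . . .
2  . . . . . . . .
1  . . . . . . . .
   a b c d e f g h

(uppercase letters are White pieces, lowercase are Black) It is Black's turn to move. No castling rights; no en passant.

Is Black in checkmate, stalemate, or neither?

checkmate

Black to move; black king on c8.
In check: yes, from the white rook on e8.
King squares — b7: attacked by Qg7; c7: attacked by Qg7; d7: attacked by Qg7; b8: attacked by Re8; d8: attacked by Re8.
Legal moves for Black: none.
In check with no legal moves → checkmate.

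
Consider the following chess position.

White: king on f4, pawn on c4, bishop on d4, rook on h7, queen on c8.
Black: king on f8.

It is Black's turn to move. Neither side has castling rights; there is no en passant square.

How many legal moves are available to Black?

Black to move; king on f8.
In check: yes, from the white queen on c8.
Legal moves: none.
Count: 0.

0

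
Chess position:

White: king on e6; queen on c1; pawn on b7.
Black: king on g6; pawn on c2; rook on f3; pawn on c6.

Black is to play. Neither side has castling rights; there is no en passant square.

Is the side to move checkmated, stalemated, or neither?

neither

Black to move; black king on g6.
In check: no.
Legal moves for Black: Kh7, Kg7, Kh5, Rf8, Rf7, Rf6+, Rf5, Rf4, Rh3, Rg3, Re3+, Rd3, Rc3, Rb3, Ra3, Rf2, Rf1, c5.
Black has 18 legal moves and is not in check → neither.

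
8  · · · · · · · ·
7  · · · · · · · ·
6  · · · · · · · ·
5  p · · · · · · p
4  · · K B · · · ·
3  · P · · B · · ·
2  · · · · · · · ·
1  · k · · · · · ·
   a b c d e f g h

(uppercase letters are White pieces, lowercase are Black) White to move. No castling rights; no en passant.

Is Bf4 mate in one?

no

After Bf4: black king on b1; in check: no.
Black is not in check, so this cannot be checkmate.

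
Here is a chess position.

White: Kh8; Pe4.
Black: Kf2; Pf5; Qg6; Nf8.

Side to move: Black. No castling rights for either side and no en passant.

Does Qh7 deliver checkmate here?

yes

After Qh7: white king on h8; in check: yes, from the black queen on h7.
King squares — g7: attacked by Qh7; h7: attacked by Nf8; g8: attacked by Qh7.
White has no legal moves → checkmate.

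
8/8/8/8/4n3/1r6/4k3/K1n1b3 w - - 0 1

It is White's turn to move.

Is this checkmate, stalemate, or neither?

stalemate

White to move; white king on a1.
In check: no.
King squares — b1: attacked by Rb3; a2: attacked by Nc1; b2: attacked by Rb3.
Legal moves for White: none.
Not in check and no legal moves → stalemate.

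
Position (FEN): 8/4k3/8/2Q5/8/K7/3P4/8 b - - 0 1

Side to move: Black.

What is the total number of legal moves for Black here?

6

Black to move; king on e7.
In check: yes, from the white queen on c5.
Legal moves: Ke8, Kd8, Kf7, Kd7, Kf6, Ke6.
Count: 6.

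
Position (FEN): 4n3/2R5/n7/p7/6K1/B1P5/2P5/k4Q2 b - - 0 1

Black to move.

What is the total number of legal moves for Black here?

Black to move; king on a1.
In check: yes, from the white queen on f1.
Legal moves: Ka2.
Count: 1.

1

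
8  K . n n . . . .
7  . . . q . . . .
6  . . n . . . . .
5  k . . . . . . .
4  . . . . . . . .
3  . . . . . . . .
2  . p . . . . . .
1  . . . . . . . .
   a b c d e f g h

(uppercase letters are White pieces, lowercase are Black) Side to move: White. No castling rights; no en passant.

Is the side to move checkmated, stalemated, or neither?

White to move; white king on a8.
In check: no.
King squares — a7: attacked by Nc6; b7: attacked by Qd7; b8: attacked by Nc6.
Legal moves for White: none.
Not in check and no legal moves → stalemate.

stalemate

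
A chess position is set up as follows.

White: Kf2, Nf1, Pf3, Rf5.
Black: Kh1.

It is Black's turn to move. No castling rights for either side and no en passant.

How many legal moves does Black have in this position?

0

Black to move; king on h1.
In check: no.
Legal moves: none.
Count: 0.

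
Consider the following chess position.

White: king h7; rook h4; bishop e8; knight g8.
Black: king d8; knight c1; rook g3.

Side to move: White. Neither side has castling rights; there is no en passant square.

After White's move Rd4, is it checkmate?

no

After Rd4: black king on d8; in check: yes, from the white rook on d4.
Black has 3 legal replies: Kxe8, Kc8, Kc7.
In check but a legal move exists → not checkmate.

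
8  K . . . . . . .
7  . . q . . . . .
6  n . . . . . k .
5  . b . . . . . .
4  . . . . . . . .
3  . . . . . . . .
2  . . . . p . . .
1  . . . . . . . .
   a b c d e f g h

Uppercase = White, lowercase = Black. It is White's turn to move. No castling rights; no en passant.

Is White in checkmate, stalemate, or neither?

stalemate

White to move; white king on a8.
In check: no.
King squares — a7: attacked by Qc7; b7: attacked by Qc7; b8: attacked by Na6.
Legal moves for White: none.
Not in check and no legal moves → stalemate.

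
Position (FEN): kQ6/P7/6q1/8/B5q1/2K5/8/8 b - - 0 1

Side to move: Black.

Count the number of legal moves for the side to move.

Black to move; king on a8.
In check: yes, from the white queen on b8.
Legal moves: none.
Count: 0.

0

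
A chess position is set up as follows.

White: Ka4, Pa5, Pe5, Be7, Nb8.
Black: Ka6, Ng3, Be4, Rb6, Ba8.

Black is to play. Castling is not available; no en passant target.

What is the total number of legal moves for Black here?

3

Black to move; king on a6.
In check: yes, from the white knight on b8.
Legal moves: Kb7, Ka7, Rxb8.
Count: 3.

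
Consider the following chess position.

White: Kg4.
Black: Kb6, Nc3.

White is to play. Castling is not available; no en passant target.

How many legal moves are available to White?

White to move; king on g4.
In check: no.
Legal moves: Kh5, Kg5, Kf5, Kh4, Kf4, Kh3, Kg3, Kf3.
Count: 8.

8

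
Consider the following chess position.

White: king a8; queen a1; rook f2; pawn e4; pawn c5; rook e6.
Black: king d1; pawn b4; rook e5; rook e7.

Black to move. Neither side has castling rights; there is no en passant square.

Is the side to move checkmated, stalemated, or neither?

checkmate

Black to move; black king on d1.
In check: yes, from the white queen on a1.
King squares — c1: attacked by Qa1; e1: attacked by Qa1; c2: attacked by Rf2; d2: attacked by Rf2; e2: attacked by Rf2.
Legal moves for Black: none.
In check with no legal moves → checkmate.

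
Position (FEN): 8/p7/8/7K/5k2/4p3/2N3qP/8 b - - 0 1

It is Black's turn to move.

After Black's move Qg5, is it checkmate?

yes

After Qg5: white king on h5; in check: yes, from the black queen on g5.
King squares — g4: attacked by Kf4; h4: attacked by Qg5; g5: attacked by Kf4; g6: attacked by Qg5; h6: attacked by Qg5.
White has no legal moves → checkmate.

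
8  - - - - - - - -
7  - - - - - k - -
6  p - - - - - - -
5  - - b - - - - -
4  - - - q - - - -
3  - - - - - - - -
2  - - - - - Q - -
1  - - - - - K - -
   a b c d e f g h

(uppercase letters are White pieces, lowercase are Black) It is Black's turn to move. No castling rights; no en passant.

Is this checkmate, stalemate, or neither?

Black to move; black king on f7.
In check: yes, from the white queen on f2.
King squares — e6: available; f6: attacked by Qf2; g6: available; e7: available; g7: available; e8: available; f8: attacked by Qf2; g8: available.
Legal moves for Black: Kg8, Ke8, Kg7, Ke7, Kg6, Ke6, Qf6, Qf4, Qxf2#.
Black is in check but has 9 legal moves → neither.

neither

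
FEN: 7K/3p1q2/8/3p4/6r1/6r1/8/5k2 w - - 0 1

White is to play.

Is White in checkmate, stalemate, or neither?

White to move; white king on h8.
In check: no.
King squares — g7: attacked by Rg4; h7: attacked by Qf7; g8: attacked by Rg4.
Legal moves for White: none.
Not in check and no legal moves → stalemate.

stalemate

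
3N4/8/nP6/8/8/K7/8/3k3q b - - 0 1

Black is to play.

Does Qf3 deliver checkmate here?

no

After Qf3: white king on a3; in check: yes, from the black queen on f3.
White has 3 legal replies: Ka4, Kb2, Ka2.
In check but a legal move exists → not checkmate.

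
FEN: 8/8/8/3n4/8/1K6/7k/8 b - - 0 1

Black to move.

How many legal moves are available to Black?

13

Black to move; king on h2.
In check: no.
Legal moves: Ne7, Nc7, Nf6, Nb6, Nf4, Nb4, Ne3, Nc3, Kh3, Kg3, Kg2, Kh1, Kg1.
Count: 13.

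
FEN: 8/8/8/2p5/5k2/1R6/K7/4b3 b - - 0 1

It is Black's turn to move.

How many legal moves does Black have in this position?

13

Black to move; king on f4.
In check: no.
Legal moves: Kg5, Kf5, Ke5, Kg4, Ke4, Ba5, Bh4, Bb4, Bg3, Bc3, Bf2, Bd2, c4.
Count: 13.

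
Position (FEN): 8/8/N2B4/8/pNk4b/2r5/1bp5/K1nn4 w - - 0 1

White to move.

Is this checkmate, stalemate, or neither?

White to move; white king on a1.
In check: yes, from the black bishop on b2.
King squares — b1: attacked by Pc2; a2: attacked by Nc1; b2: attacked by Nd1.
Legal moves for White: none.
In check with no legal moves → checkmate.

checkmate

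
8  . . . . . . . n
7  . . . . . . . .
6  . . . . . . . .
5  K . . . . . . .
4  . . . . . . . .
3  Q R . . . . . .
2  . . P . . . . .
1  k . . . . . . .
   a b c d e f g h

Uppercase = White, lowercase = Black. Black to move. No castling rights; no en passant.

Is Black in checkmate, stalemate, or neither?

Black to move; black king on a1.
In check: yes, from the white queen on a3.
King squares — b1: attacked by Rb3; a2: attacked by Qa3; b2: attacked by Qa3.
Legal moves for Black: none.
In check with no legal moves → checkmate.

checkmate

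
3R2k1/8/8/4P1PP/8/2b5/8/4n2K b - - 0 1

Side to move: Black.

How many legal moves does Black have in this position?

3

Black to move; king on g8.
In check: yes, from the white rook on d8.
Legal moves: Kh7, Kg7, Kf7.
Count: 3.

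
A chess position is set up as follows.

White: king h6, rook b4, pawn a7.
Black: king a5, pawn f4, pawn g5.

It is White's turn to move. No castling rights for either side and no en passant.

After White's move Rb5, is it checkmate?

After Rb5: black king on a5; in check: yes, from the white rook on b5.
Black has 3 legal replies: Ka6, Kxb5, Ka4.
In check but a legal move exists → not checkmate.

no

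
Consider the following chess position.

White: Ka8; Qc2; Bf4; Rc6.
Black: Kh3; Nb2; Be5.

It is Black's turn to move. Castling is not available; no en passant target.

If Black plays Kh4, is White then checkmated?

After Kh4: white king on a8; in check: no.
White is not in check, so this cannot be checkmate.

no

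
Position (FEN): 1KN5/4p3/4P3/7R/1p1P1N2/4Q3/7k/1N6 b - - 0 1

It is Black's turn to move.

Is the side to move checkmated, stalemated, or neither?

Black to move; black king on h2.
In check: yes, from the white rook on h5.
King squares — g1: attacked by Qe3; h1: attacked by Rh5; g2: attacked by Nf4; g3: attacked by Qe3; h3: attacked by Qe3.
Legal moves for Black: none.
In check with no legal moves → checkmate.

checkmate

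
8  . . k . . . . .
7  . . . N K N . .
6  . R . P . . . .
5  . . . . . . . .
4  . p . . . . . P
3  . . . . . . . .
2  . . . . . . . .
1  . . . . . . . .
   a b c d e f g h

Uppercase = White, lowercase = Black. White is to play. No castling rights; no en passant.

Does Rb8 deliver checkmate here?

yes

After Rb8: black king on c8; in check: yes, from the white rook on b8.
King squares — b7: attacked by Rb8; c7: attacked by Pd6; d7: attacked by Ke7; b8: attacked by Nd7; d8: attacked by Ke7.
Black has no legal moves → checkmate.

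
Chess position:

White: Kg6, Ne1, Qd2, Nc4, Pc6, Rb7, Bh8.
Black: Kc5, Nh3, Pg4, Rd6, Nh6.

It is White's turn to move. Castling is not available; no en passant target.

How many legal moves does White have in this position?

White to move; king on g6.
In check: yes, from the black rook on d6.
Legal moves: Kh7, Kg7, Kh5, Bf6, Nxd6, Qxd6+.
Count: 6.

6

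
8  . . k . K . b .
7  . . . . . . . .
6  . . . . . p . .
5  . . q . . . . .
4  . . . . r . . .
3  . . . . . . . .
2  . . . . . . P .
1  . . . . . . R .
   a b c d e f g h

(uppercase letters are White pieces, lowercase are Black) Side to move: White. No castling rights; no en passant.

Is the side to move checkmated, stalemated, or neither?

White to move; white king on e8.
In check: yes, from the black rook on e4.
King squares — d7: attacked by Kc8; e7: attacked by Re4; f7: attacked by Bg8; d8: attacked by Kc8; f8: attacked by Qc5.
Legal moves for White: none.
In check with no legal moves → checkmate.

checkmate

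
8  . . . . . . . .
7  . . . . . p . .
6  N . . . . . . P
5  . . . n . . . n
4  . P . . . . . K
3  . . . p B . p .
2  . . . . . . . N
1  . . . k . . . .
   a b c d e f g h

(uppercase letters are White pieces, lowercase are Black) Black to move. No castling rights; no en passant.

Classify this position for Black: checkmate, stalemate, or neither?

Black to move; black king on d1.
In check: no.
Legal moves for Black include: Ng7, Nhf6, Nhf4, Ne7, Nc7, Ndf6, Nb6, Ndf4, Nxb4, Nxe3, Nc3, Ke2, Kc2, Ke1, gxh2, f6, g2, d2, ... (list truncated; more exist).
Black has legal moves and is not in check → neither.

neither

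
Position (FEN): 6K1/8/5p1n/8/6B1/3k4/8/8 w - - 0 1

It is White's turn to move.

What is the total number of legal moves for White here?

4

White to move; king on g8.
In check: yes, from the black knight on h6.
Legal moves: Kh8, Kf8, Kh7, Kg7.
Count: 4.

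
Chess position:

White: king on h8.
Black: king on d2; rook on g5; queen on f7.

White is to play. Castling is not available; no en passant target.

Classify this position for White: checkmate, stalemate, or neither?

stalemate

White to move; white king on h8.
In check: no.
King squares — g7: attacked by Rg5; h7: attacked by Qf7; g8: attacked by Rg5.
Legal moves for White: none.
Not in check and no legal moves → stalemate.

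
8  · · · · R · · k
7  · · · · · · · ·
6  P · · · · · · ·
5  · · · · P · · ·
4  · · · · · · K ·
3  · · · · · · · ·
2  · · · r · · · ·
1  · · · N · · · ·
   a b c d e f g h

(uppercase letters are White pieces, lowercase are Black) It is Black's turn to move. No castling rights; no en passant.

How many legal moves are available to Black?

2

Black to move; king on h8.
In check: yes, from the white rook on e8.
Legal moves: Kh7, Kg7.
Count: 2.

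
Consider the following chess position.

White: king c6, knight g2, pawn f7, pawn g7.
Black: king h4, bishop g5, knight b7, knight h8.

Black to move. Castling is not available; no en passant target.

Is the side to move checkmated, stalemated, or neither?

neither

Black to move; black king on h4.
In check: yes, from the white knight on g2.
Legal moves for Black: Kh5, Kg4, Kh3, Kg3.
Black is in check but has 4 legal moves → neither.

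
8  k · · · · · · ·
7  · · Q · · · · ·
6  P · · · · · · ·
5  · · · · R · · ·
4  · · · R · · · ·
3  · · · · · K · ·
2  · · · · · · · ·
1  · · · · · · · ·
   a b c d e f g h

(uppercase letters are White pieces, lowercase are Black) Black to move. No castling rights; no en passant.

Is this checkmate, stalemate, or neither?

Black to move; black king on a8.
In check: no.
King squares — a7: attacked by Qc7; b7: attacked by Pa6; b8: attacked by Qc7.
Legal moves for Black: none.
Not in check and no legal moves → stalemate.

stalemate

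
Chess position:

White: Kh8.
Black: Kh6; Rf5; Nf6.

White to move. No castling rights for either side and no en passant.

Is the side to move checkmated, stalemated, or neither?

White to move; white king on h8.
In check: no.
King squares — g7: attacked by Kh6; h7: attacked by Nf6; g8: attacked by Nf6.
Legal moves for White: none.
Not in check and no legal moves → stalemate.

stalemate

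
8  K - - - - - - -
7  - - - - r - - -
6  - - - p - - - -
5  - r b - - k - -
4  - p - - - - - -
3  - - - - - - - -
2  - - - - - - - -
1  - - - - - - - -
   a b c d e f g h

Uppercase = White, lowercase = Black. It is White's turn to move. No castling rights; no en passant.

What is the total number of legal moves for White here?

White to move; king on a8.
In check: no.
Legal moves: none.
Count: 0.

0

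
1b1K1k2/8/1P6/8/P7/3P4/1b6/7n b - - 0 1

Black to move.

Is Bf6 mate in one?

no

After Bf6: white king on d8; in check: yes, from the black bishop on f6.
White has 2 legal replies: Kc8, Kd7.
In check but a legal move exists → not checkmate.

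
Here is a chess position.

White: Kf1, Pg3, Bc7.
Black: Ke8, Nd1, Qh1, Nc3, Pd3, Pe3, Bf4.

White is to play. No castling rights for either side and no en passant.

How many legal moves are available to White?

White to move; king on f1.
In check: yes, from the black queen on h1.
Legal moves: none.
Count: 0.

0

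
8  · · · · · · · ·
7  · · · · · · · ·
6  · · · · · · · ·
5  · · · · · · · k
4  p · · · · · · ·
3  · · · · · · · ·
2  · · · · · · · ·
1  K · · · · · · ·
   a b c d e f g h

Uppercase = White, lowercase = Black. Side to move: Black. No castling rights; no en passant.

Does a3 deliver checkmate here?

After a3: white king on a1; in check: no.
White is not in check, so this cannot be checkmate.

no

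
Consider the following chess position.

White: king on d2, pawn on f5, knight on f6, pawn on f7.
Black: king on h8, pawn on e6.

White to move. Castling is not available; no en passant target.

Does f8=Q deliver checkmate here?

yes

After f8=Q: black king on h8; in check: yes, from the white queen on f8.
King squares — g7: attacked by Qf8; h7: attacked by Nf6; g8: attacked by Nf6.
Black has no legal moves → checkmate.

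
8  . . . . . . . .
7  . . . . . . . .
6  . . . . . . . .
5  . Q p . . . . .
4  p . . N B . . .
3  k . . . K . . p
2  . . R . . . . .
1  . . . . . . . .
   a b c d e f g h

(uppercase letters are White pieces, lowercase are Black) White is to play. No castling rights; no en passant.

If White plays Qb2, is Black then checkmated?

yes

After Qb2: black king on a3; in check: yes, from the white queen on b2.
King squares — a2: attacked by Qb2; b2: attacked by Rc2; b3: attacked by Qb2; a4: own pawn; b4: attacked by Qb2.
Black has no legal moves → checkmate.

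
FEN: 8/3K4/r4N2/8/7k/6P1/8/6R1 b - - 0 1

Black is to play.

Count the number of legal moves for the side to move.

2

Black to move; king on h4.
In check: yes, from the white pawn on g3.
Legal moves: Kg5, Kh3.
Count: 2.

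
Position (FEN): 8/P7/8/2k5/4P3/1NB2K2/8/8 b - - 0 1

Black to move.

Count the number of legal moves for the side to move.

Black to move; king on c5.
In check: yes, from the white knight on b3.
Legal moves: Kd6, Kc6, Kb6, Kb5, Kc4.
Count: 5.

5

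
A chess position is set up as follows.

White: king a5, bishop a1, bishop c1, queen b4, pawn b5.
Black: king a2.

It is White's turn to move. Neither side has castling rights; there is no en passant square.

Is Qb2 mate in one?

After Qb2: black king on a2; in check: yes, from the white queen on b2.
King squares — a1: attacked by Qb2; b1: attacked by Qb2; b2: attacked by Ba1; a3: attacked by Qb2; b3: attacked by Qb2.
Black has no legal moves → checkmate.

yes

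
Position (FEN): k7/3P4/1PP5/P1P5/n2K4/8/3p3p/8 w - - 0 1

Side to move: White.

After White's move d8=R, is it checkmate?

yes

After d8=R: black king on a8; in check: yes, from the white rook on d8.
King squares — a7: attacked by Pb6; b7: attacked by Pc6; b8: attacked by Rd8.
Black has no legal moves → checkmate.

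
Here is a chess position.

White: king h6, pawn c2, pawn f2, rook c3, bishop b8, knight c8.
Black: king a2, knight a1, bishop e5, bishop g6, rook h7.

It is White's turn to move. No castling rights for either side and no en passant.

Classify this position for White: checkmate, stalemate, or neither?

neither

White to move; white king on h6.
In check: yes, from the black rook on h7.
King squares — g5: available; h5: attacked by Bg6; g6: available; g7: attacked by Be5; h7: attacked by Bg6.
Legal moves for White: Kxg6, Kg5.
White is in check but has 2 legal moves → neither.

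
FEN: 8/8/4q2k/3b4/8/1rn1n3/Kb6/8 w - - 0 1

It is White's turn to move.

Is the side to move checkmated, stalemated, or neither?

checkmate

White to move; white king on a2.
In check: yes, from the black knight on c3.
King squares — a1: attacked by Bb2; b1: attacked by Nc3; b2: attacked by Rb3; a3: attacked by Bb2; b3: attacked by Bd5.
Legal moves for White: none.
In check with no legal moves → checkmate.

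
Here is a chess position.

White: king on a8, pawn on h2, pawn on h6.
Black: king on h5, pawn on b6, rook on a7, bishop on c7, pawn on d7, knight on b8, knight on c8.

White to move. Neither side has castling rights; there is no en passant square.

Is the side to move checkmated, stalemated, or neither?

White to move; white king on a8.
In check: yes, from the black rook on a7.
King squares — a7: attacked by Nc8; b7: attacked by Ra7; b8: attacked by Bc7.
Legal moves for White: none.
In check with no legal moves → checkmate.

checkmate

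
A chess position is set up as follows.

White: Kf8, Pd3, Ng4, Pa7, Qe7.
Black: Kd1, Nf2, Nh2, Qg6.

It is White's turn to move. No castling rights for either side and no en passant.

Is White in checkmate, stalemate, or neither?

White to move; white king on f8.
In check: no.
Legal moves for White include: Qe8, Qd8, Qh7, Qg7, Qf7, Qd7, Qc7, Qb7, Qf6, Qe6, Qd6, Qg5, Qe5, Qc5, Qh4, Qe4, Qb4, Qe3, ... (list truncated; more exist).
White has legal moves and is not in check → neither.

neither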